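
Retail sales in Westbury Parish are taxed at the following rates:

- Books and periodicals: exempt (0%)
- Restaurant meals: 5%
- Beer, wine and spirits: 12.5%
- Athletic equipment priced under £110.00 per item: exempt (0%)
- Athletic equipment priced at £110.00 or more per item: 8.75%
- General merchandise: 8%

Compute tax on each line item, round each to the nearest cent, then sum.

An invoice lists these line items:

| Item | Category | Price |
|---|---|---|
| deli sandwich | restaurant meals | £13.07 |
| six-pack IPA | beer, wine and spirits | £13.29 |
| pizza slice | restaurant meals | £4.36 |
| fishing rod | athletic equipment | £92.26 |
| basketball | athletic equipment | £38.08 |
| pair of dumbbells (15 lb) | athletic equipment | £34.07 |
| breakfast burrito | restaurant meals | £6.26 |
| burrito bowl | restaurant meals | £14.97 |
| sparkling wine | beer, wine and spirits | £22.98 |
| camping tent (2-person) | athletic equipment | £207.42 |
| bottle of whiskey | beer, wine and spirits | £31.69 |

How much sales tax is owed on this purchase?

Deli sandwich £13.07: restaurant meals → 5% → £0.65
Six-pack IPA £13.29: beer, wine and spirits → 12.5% → £1.66
Pizza slice £4.36: restaurant meals → 5% → £0.22
Fishing rod £92.26: athletic equipment, under £110.00 → 0% → £0.00
Basketball £38.08: athletic equipment, under £110.00 → 0% → £0.00
Pair of dumbbells (15 lb) £34.07: athletic equipment, under £110.00 → 0% → £0.00
Breakfast burrito £6.26: restaurant meals → 5% → £0.31
Burrito bowl £14.97: restaurant meals → 5% → £0.75
Sparkling wine £22.98: beer, wine and spirits → 12.5% → £2.87
Camping tent (2-person) £207.42: athletic equipment, £110.00 or more → 8.75% → £18.15
Bottle of whiskey £31.69: beer, wine and spirits → 12.5% → £3.96
Total tax = £0.65 + £1.66 + £0.22 + £0.31 + £0.75 + £2.87 + £18.15 + £3.96 = £28.57

£28.57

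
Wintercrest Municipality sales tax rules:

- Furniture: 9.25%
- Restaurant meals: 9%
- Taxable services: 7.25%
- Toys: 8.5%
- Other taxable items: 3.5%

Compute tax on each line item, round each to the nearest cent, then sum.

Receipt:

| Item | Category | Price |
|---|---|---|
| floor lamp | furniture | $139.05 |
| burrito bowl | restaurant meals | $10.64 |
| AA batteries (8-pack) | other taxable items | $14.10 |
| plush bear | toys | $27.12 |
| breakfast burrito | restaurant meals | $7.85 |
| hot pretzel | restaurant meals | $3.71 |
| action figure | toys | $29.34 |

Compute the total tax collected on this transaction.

Floor lamp $139.05: furniture → 9.25% → $12.86
Burrito bowl $10.64: restaurant meals → 9% → $0.96
AA batteries (8-pack) $14.10: other taxable items → 3.5% → $0.49
Plush bear $27.12: toys → 8.5% → $2.31
Breakfast burrito $7.85: restaurant meals → 9% → $0.71
Hot pretzel $3.71: restaurant meals → 9% → $0.33
Action figure $29.34: toys → 8.5% → $2.49
Total tax = $12.86 + $0.96 + $0.49 + $2.31 + $0.71 + $0.33 + $2.49 = $20.15

$20.15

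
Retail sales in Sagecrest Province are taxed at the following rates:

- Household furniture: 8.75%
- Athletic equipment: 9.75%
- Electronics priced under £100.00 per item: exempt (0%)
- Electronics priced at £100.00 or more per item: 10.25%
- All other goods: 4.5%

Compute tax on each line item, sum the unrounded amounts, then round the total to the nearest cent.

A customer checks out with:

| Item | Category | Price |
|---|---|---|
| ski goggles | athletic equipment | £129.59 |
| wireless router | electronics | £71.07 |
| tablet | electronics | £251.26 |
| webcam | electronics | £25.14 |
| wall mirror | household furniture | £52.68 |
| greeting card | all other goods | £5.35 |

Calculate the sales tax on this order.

£43.24

Ski goggles £129.59: athletic equipment → 9.75% → £12.635025
Wireless router £71.07: electronics, under £100.00 → 0% → £0.00
Tablet £251.26: electronics, £100.00 or more → 10.25% → £25.75415
Webcam £25.14: electronics, under £100.00 → 0% → £0.00
Wall mirror £52.68: household furniture → 8.75% → £4.6095
Greeting card £5.35: all other goods → 4.5% → £0.24075
Unrounded tax sum = £43.239425 → £43.24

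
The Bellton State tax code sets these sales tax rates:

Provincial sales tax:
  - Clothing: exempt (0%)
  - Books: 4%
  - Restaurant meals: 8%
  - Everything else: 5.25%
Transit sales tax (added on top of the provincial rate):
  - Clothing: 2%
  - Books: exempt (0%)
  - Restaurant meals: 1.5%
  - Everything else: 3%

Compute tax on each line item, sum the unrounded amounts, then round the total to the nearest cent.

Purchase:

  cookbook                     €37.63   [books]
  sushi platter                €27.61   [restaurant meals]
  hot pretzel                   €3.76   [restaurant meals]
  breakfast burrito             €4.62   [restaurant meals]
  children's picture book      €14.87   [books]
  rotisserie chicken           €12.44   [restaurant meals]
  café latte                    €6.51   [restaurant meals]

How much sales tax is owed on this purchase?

€7.32

Cookbook €37.63: books → 4% + 0% transit = 4% → €1.5052
Sushi platter €27.61: restaurant meals → 8% + 1.5% transit = 9.5% → €2.62295
Hot pretzel €3.76: restaurant meals → 8% + 1.5% transit = 9.5% → €0.3572
Breakfast burrito €4.62: restaurant meals → 8% + 1.5% transit = 9.5% → €0.4389
Children's picture book €14.87: books → 4% + 0% transit = 4% → €0.5948
Rotisserie chicken €12.44: restaurant meals → 8% + 1.5% transit = 9.5% → €1.1818
Café latte €6.51: restaurant meals → 8% + 1.5% transit = 9.5% → €0.61845
Unrounded tax sum = €7.3193 → €7.32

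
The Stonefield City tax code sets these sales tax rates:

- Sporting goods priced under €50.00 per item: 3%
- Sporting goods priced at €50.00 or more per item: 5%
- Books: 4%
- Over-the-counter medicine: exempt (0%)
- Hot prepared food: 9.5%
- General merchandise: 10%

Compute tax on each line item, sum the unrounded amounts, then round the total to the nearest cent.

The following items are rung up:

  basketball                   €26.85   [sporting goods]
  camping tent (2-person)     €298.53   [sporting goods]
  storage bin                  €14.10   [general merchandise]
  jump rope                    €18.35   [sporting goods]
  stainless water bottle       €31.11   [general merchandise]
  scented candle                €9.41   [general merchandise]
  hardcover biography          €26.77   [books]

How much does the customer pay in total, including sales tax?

Basketball €26.85: sporting goods, under €50.00 → 3% → €0.8055
Camping tent (2-person) €298.53: sporting goods, €50.00 or more → 5% → €14.9265
Storage bin €14.10: general merchandise → 10% → €1.41
Jump rope €18.35: sporting goods, under €50.00 → 3% → €0.5505
Stainless water bottle €31.11: general merchandise → 10% → €3.111
Scented candle €9.41: general merchandise → 10% → €0.941
Hardcover biography €26.77: books → 4% → €1.0708
Subtotal = €425.12; unrounded tax = €22.8153 → €22.82; total due = €447.94

€447.94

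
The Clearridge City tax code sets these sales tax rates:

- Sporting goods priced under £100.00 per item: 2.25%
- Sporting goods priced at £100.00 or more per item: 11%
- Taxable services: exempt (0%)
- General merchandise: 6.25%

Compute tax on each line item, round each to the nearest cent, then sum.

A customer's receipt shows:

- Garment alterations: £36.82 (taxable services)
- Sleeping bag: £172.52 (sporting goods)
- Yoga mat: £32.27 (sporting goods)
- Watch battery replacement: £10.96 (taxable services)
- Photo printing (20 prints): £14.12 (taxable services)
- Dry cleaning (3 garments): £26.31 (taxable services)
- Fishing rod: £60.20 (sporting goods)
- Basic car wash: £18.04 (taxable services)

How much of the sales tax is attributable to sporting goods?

£21.06

Sleeping bag £172.52: sporting goods, £100.00 or more → 11% → £18.98
Yoga mat £32.27: sporting goods, under £100.00 → 2.25% → £0.73
Fishing rod £60.20: sporting goods, under £100.00 → 2.25% → £1.35
Tax on sporting goods = £18.98 + £0.73 + £1.35 = £21.06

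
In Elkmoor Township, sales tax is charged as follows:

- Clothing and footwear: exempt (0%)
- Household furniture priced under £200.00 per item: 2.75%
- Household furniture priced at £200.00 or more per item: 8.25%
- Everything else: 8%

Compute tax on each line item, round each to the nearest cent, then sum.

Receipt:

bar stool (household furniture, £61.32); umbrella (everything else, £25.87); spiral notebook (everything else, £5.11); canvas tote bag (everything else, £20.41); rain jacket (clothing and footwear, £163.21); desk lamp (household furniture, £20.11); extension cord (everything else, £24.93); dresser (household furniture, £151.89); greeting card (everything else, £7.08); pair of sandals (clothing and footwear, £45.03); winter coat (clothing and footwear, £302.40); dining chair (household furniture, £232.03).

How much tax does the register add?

£32.23

Bar stool £61.32: household furniture, under £200.00 → 2.75% → £1.69
Umbrella £25.87: everything else → 8% → £2.07
Spiral notebook £5.11: everything else → 8% → £0.41
Canvas tote bag £20.41: everything else → 8% → £1.63
Rain jacket £163.21: clothing and footwear → 0% → £0.00
Desk lamp £20.11: household furniture, under £200.00 → 2.75% → £0.55
Extension cord £24.93: everything else → 8% → £1.99
Dresser £151.89: household furniture, under £200.00 → 2.75% → £4.18
Greeting card £7.08: everything else → 8% → £0.57
Pair of sandals £45.03: clothing and footwear → 0% → £0.00
Winter coat £302.40: clothing and footwear → 0% → £0.00
Dining chair £232.03: household furniture, £200.00 or more → 8.25% → £19.14
Total tax = £1.69 + £2.07 + £0.41 + £1.63 + £0.55 + £1.99 + £4.18 + £0.57 + £19.14 = £32.23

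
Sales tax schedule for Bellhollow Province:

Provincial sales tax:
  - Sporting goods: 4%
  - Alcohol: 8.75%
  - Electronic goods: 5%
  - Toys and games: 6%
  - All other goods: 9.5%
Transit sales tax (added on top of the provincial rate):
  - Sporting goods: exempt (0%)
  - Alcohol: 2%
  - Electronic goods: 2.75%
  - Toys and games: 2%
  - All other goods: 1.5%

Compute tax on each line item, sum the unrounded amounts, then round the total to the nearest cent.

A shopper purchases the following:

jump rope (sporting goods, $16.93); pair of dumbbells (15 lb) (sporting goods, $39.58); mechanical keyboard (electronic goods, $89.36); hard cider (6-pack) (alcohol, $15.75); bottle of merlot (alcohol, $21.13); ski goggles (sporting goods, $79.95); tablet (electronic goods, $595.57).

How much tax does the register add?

$62.51

Jump rope $16.93: sporting goods → 4% + 0% transit = 4% → $0.6772
Pair of dumbbells (15 lb) $39.58: sporting goods → 4% + 0% transit = 4% → $1.5832
Mechanical keyboard $89.36: electronic goods → 5% + 2.75% transit = 7.75% → $6.9254
Hard cider (6-pack) $15.75: alcohol → 8.75% + 2% transit = 10.75% → $1.693125
Bottle of merlot $21.13: alcohol → 8.75% + 2% transit = 10.75% → $2.271475
Ski goggles $79.95: sporting goods → 4% + 0% transit = 4% → $3.198
Tablet $595.57: electronic goods → 5% + 2.75% transit = 7.75% → $46.156675
Unrounded tax sum = $62.505075 → $62.51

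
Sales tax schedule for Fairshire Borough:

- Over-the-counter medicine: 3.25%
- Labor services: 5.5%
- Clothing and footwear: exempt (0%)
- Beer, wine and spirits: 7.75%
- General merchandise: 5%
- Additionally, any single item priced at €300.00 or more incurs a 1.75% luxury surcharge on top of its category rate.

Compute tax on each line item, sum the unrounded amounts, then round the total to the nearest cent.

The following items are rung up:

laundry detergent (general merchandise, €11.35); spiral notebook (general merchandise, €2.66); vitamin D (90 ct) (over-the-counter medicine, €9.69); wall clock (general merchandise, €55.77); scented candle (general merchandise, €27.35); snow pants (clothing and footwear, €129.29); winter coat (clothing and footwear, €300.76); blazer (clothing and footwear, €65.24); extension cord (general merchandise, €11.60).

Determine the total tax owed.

€11.01

Laundry detergent €11.35: general merchandise → 5% → €0.5675
Spiral notebook €2.66: general merchandise → 5% → €0.133
Vitamin D (90 ct) €9.69: over-the-counter medicine → 3.25% → €0.314925
Wall clock €55.77: general merchandise → 5% → €2.7885
Scented candle €27.35: general merchandise → 5% → €1.3675
Snow pants €129.29: clothing and footwear → 0% → €0.00
Winter coat €300.76: clothing and footwear → 0% + 1.75% surcharge = 1.75% → €5.2633
Blazer €65.24: clothing and footwear → 0% → €0.00
Extension cord €11.60: general merchandise → 5% → €0.58
Unrounded tax sum = €11.014725 → €11.01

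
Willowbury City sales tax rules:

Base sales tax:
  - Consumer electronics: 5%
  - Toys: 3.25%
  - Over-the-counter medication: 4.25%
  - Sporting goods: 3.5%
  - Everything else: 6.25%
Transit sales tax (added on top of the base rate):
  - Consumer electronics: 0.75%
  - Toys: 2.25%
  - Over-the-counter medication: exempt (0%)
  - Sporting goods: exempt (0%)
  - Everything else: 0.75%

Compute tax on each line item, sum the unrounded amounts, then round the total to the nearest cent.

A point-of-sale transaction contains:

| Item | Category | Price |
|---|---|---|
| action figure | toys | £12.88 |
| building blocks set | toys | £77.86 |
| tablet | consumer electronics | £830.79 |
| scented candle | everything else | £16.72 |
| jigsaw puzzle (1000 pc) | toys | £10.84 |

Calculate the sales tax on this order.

£54.53

Action figure £12.88: toys → 3.25% + 2.25% transit = 5.5% → £0.7084
Building blocks set £77.86: toys → 3.25% + 2.25% transit = 5.5% → £4.2823
Tablet £830.79: consumer electronics → 5% + 0.75% transit = 5.75% → £47.770425
Scented candle £16.72: everything else → 6.25% + 0.75% transit = 7% → £1.1704
Jigsaw puzzle (1000 pc) £10.84: toys → 3.25% + 2.25% transit = 5.5% → £0.5962
Unrounded tax sum = £54.527725 → £54.53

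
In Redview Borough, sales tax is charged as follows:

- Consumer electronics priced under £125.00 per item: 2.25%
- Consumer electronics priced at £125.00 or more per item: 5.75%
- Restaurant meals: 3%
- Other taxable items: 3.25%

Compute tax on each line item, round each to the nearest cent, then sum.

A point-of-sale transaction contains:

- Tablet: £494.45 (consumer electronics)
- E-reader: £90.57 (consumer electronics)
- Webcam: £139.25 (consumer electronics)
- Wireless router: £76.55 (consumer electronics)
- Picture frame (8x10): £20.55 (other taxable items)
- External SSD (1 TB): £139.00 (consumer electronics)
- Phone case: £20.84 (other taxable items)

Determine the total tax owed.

Tablet £494.45: consumer electronics, £125.00 or more → 5.75% → £28.43
E-reader £90.57: consumer electronics, under £125.00 → 2.25% → £2.04
Webcam £139.25: consumer electronics, £125.00 or more → 5.75% → £8.01
Wireless router £76.55: consumer electronics, under £125.00 → 2.25% → £1.72
Picture frame (8x10) £20.55: other taxable items → 3.25% → £0.67
External SSD (1 TB) £139.00: consumer electronics, £125.00 or more → 5.75% → £7.99
Phone case £20.84: other taxable items → 3.25% → £0.68
Total tax = £28.43 + £2.04 + £8.01 + £1.72 + £0.67 + £7.99 + £0.68 = £49.54

£49.54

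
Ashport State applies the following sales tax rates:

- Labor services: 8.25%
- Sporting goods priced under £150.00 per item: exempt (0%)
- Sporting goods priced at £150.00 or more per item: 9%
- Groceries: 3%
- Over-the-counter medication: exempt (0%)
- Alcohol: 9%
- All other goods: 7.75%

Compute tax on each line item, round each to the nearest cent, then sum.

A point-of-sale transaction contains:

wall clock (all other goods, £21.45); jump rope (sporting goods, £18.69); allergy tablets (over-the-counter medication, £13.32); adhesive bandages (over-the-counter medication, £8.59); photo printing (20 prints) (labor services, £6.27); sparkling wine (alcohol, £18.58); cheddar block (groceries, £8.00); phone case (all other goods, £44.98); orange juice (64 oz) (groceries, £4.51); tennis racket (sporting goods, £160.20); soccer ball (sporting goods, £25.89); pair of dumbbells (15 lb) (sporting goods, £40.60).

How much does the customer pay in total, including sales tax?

£393.22

Wall clock £21.45: all other goods → 7.75% → £1.66
Jump rope £18.69: sporting goods, under £150.00 → 0% → £0.00
Allergy tablets £13.32: over-the-counter medication → 0% → £0.00
Adhesive bandages £8.59: over-the-counter medication → 0% → £0.00
Photo printing (20 prints) £6.27: labor services → 8.25% → £0.52
Sparkling wine £18.58: alcohol → 9% → £1.67
Cheddar block £8.00: groceries → 3% → £0.24
Phone case £44.98: all other goods → 7.75% → £3.49
Orange juice (64 oz) £4.51: groceries → 3% → £0.14
Tennis racket £160.20: sporting goods, £150.00 or more → 9% → £14.42
Soccer ball £25.89: sporting goods, under £150.00 → 0% → £0.00
Pair of dumbbells (15 lb) £40.60: sporting goods, under £150.00 → 0% → £0.00
Subtotal = £371.08; tax = £22.14; total due = £393.22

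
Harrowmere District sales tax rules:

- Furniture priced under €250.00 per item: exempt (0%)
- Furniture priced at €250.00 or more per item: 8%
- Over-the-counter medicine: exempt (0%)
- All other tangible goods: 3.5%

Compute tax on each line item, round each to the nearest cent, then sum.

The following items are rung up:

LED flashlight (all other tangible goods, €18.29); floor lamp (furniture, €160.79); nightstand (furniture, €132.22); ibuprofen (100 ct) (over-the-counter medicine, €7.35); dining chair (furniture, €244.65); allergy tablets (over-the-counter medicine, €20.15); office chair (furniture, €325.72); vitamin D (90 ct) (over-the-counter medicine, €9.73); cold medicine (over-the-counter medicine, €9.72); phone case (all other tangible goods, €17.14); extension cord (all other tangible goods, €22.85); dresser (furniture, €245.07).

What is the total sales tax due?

LED flashlight €18.29: all other tangible goods → 3.5% → €0.64
Floor lamp €160.79: furniture, under €250.00 → 0% → €0.00
Nightstand €132.22: furniture, under €250.00 → 0% → €0.00
Ibuprofen (100 ct) €7.35: over-the-counter medicine → 0% → €0.00
Dining chair €244.65: furniture, under €250.00 → 0% → €0.00
Allergy tablets €20.15: over-the-counter medicine → 0% → €0.00
Office chair €325.72: furniture, €250.00 or more → 8% → €26.06
Vitamin D (90 ct) €9.73: over-the-counter medicine → 0% → €0.00
Cold medicine €9.72: over-the-counter medicine → 0% → €0.00
Phone case €17.14: all other tangible goods → 3.5% → €0.60
Extension cord €22.85: all other tangible goods → 3.5% → €0.80
Dresser €245.07: furniture, under €250.00 → 0% → €0.00
Total tax = €0.64 + €26.06 + €0.60 + €0.80 = €28.10

€28.10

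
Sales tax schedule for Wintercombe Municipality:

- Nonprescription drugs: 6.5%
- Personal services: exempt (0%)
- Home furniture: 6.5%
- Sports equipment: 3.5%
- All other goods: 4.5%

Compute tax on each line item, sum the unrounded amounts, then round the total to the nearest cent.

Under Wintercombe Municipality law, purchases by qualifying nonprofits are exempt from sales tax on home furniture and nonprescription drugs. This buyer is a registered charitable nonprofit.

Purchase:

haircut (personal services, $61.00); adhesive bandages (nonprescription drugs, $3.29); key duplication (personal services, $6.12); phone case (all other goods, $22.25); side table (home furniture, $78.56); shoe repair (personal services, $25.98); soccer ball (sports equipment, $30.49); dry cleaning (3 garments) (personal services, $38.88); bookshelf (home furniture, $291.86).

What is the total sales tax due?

$2.07

Haircut $61.00: personal services → 0% → $0.00
Adhesive bandages $3.29: nonprescription drugs, buyer-exempt → 0% → $0.00
Key duplication $6.12: personal services → 0% → $0.00
Phone case $22.25: all other goods → 4.5% → $1.00125
Side table $78.56: home furniture, buyer-exempt → 0% → $0.00
Shoe repair $25.98: personal services → 0% → $0.00
Soccer ball $30.49: sports equipment → 3.5% → $1.06715
Dry cleaning (3 garments) $38.88: personal services → 0% → $0.00
Bookshelf $291.86: home furniture, buyer-exempt → 0% → $0.00
Unrounded tax sum = $2.0684 → $2.07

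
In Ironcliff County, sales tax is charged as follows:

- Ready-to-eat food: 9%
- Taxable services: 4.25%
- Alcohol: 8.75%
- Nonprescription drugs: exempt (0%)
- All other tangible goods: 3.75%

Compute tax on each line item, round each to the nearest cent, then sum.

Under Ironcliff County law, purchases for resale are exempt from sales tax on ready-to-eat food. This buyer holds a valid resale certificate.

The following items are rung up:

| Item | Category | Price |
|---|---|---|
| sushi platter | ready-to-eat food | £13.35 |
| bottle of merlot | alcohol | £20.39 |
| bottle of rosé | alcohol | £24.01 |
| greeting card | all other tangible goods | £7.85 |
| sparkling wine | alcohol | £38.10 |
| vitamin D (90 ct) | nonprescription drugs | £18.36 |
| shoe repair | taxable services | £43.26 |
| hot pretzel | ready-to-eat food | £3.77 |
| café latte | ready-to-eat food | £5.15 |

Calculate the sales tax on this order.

£9.34

Sushi platter £13.35: ready-to-eat food, buyer-exempt → 0% → £0.00
Bottle of merlot £20.39: alcohol → 8.75% → £1.78
Bottle of rosé £24.01: alcohol → 8.75% → £2.10
Greeting card £7.85: all other tangible goods → 3.75% → £0.29
Sparkling wine £38.10: alcohol → 8.75% → £3.33
Vitamin D (90 ct) £18.36: nonprescription drugs → 0% → £0.00
Shoe repair £43.26: taxable services → 4.25% → £1.84
Hot pretzel £3.77: ready-to-eat food, buyer-exempt → 0% → £0.00
Café latte £5.15: ready-to-eat food, buyer-exempt → 0% → £0.00
Total tax = £1.78 + £2.10 + £0.29 + £3.33 + £1.84 = £9.34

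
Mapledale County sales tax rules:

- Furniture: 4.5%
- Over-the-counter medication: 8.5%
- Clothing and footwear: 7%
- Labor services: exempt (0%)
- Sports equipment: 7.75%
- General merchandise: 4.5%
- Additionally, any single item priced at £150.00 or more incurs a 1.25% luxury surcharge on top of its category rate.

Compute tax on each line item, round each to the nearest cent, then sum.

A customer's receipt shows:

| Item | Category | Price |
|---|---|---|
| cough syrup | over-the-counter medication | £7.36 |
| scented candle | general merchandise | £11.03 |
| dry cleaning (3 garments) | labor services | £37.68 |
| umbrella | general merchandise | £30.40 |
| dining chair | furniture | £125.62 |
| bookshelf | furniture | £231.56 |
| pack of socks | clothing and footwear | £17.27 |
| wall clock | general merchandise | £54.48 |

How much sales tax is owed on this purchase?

Cough syrup £7.36: over-the-counter medication → 8.5% → £0.63
Scented candle £11.03: general merchandise → 4.5% → £0.50
Dry cleaning (3 garments) £37.68: labor services → 0% → £0.00
Umbrella £30.40: general merchandise → 4.5% → £1.37
Dining chair £125.62: furniture → 4.5% → £5.65
Bookshelf £231.56: furniture → 4.5% + 1.25% surcharge = 5.75% → £13.31
Pack of socks £17.27: clothing and footwear → 7% → £1.21
Wall clock £54.48: general merchandise → 4.5% → £2.45
Total tax = £0.63 + £0.50 + £1.37 + £5.65 + £13.31 + £1.21 + £2.45 = £25.12

£25.12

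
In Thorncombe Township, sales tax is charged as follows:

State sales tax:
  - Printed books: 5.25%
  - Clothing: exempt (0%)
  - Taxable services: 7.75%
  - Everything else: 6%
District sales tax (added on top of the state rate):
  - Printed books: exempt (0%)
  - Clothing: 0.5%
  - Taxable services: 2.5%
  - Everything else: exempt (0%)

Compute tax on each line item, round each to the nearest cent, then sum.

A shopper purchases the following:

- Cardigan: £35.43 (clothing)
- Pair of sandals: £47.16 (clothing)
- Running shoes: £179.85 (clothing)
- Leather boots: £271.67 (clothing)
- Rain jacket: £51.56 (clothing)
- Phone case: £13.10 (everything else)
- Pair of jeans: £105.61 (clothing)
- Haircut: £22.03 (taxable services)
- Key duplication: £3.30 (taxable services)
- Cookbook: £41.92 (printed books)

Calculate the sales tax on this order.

Cardigan £35.43: clothing → 0% + 0.5% district = 0.5% → £0.18
Pair of sandals £47.16: clothing → 0% + 0.5% district = 0.5% → £0.24
Running shoes £179.85: clothing → 0% + 0.5% district = 0.5% → £0.90
Leather boots £271.67: clothing → 0% + 0.5% district = 0.5% → £1.36
Rain jacket £51.56: clothing → 0% + 0.5% district = 0.5% → £0.26
Phone case £13.10: everything else → 6% + 0% district = 6% → £0.79
Pair of jeans £105.61: clothing → 0% + 0.5% district = 0.5% → £0.53
Haircut £22.03: taxable services → 7.75% + 2.5% district = 10.25% → £2.26
Key duplication £3.30: taxable services → 7.75% + 2.5% district = 10.25% → £0.34
Cookbook £41.92: printed books → 5.25% + 0% district = 5.25% → £2.20
Total tax = £0.18 + £0.24 + £0.90 + £1.36 + £0.26 + £0.79 + £0.53 + £2.26 + £0.34 + £2.20 = £9.06

£9.06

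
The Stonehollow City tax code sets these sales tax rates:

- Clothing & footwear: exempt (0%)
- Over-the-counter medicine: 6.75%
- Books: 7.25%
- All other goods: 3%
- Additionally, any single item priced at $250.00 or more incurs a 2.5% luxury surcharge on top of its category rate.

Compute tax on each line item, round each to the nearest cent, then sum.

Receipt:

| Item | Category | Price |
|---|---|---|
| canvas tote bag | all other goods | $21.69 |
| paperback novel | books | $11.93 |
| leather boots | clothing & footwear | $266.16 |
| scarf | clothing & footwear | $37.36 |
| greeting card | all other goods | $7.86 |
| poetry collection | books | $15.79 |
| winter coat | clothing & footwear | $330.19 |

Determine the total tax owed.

$17.79

Canvas tote bag $21.69: all other goods → 3% → $0.65
Paperback novel $11.93: books → 7.25% → $0.86
Leather boots $266.16: clothing & footwear → 0% + 2.5% surcharge = 2.5% → $6.65
Scarf $37.36: clothing & footwear → 0% → $0.00
Greeting card $7.86: all other goods → 3% → $0.24
Poetry collection $15.79: books → 7.25% → $1.14
Winter coat $330.19: clothing & footwear → 0% + 2.5% surcharge = 2.5% → $8.25
Total tax = $0.65 + $0.86 + $6.65 + $0.24 + $1.14 + $8.25 = $17.79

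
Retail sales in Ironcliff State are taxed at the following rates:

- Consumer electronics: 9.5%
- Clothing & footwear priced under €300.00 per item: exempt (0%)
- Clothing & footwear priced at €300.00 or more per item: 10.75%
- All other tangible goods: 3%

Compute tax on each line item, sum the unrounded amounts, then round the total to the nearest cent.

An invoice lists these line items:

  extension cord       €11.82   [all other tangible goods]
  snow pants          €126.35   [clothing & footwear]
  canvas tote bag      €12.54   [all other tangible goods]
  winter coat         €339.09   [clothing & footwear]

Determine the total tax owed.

€37.18

Extension cord €11.82: all other tangible goods → 3% → €0.3546
Snow pants €126.35: clothing & footwear, under €300.00 → 0% → €0.00
Canvas tote bag €12.54: all other tangible goods → 3% → €0.3762
Winter coat €339.09: clothing & footwear, €300.00 or more → 10.75% → €36.452175
Unrounded tax sum = €37.182975 → €37.18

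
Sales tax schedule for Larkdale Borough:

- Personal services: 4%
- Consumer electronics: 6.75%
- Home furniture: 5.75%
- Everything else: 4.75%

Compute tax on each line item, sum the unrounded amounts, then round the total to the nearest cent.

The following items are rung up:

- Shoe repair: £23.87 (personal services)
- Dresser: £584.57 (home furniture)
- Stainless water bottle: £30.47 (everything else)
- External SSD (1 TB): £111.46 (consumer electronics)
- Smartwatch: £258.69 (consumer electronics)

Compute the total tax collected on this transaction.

Shoe repair £23.87: personal services → 4% → £0.9548
Dresser £584.57: home furniture → 5.75% → £33.612775
Stainless water bottle £30.47: everything else → 4.75% → £1.447325
External SSD (1 TB) £111.46: consumer electronics → 6.75% → £7.52355
Smartwatch £258.69: consumer electronics → 6.75% → £17.461575
Unrounded tax sum = £61.000025 → £61.00

£61.00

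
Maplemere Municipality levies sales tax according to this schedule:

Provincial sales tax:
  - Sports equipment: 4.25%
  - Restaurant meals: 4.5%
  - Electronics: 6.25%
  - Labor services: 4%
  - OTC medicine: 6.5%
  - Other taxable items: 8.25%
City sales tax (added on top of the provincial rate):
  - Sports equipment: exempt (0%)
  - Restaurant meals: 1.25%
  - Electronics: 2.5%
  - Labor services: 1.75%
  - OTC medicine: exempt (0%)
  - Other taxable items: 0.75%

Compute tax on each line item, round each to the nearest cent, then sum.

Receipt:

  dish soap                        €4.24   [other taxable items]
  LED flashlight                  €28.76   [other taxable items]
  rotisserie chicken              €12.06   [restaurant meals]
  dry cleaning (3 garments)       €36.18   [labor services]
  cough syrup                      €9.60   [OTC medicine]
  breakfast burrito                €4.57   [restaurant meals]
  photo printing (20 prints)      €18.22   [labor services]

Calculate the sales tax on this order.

€7.67

Dish soap €4.24: other taxable items → 8.25% + 0.75% city = 9% → €0.38
LED flashlight €28.76: other taxable items → 8.25% + 0.75% city = 9% → €2.59
Rotisserie chicken €12.06: restaurant meals → 4.5% + 1.25% city = 5.75% → €0.69
Dry cleaning (3 garments) €36.18: labor services → 4% + 1.75% city = 5.75% → €2.08
Cough syrup €9.60: OTC medicine → 6.5% + 0% city = 6.5% → €0.62
Breakfast burrito €4.57: restaurant meals → 4.5% + 1.25% city = 5.75% → €0.26
Photo printing (20 prints) €18.22: labor services → 4% + 1.75% city = 5.75% → €1.05
Total tax = €0.38 + €2.59 + €0.69 + €2.08 + €0.62 + €0.26 + €1.05 = €7.67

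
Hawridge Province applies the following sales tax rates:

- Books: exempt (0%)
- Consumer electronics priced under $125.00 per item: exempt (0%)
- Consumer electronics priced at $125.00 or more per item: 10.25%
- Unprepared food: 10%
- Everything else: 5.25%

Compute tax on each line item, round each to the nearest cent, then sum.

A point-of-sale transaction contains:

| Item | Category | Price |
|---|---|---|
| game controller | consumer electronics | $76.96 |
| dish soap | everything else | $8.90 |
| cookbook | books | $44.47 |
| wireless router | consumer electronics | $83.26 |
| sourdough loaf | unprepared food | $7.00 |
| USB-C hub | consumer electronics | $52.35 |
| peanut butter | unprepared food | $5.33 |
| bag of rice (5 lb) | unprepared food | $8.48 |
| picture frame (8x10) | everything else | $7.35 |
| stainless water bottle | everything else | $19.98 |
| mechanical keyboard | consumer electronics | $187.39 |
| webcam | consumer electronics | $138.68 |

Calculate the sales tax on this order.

Game controller $76.96: consumer electronics, under $125.00 → 0% → $0.00
Dish soap $8.90: everything else → 5.25% → $0.47
Cookbook $44.47: books → 0% → $0.00
Wireless router $83.26: consumer electronics, under $125.00 → 0% → $0.00
Sourdough loaf $7.00: unprepared food → 10% → $0.70
USB-C hub $52.35: consumer electronics, under $125.00 → 0% → $0.00
Peanut butter $5.33: unprepared food → 10% → $0.53
Bag of rice (5 lb) $8.48: unprepared food → 10% → $0.85
Picture frame (8x10) $7.35: everything else → 5.25% → $0.39
Stainless water bottle $19.98: everything else → 5.25% → $1.05
Mechanical keyboard $187.39: consumer electronics, $125.00 or more → 10.25% → $19.21
Webcam $138.68: consumer electronics, $125.00 or more → 10.25% → $14.21
Total tax = $0.47 + $0.70 + $0.53 + $0.85 + $0.39 + $1.05 + $19.21 + $14.21 = $37.41

$37.41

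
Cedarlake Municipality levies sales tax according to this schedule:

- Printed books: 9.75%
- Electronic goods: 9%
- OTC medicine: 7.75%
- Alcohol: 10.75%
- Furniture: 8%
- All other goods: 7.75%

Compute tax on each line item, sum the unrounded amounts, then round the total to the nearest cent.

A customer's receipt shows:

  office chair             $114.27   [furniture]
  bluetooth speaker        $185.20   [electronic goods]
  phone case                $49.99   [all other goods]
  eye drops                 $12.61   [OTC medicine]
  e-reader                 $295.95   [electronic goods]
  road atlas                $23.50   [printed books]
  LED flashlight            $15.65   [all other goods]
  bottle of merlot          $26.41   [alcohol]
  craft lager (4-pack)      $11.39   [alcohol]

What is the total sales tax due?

$64.86

Office chair $114.27: furniture → 8% → $9.1416
Bluetooth speaker $185.20: electronic goods → 9% → $16.668
Phone case $49.99: all other goods → 7.75% → $3.874225
Eye drops $12.61: OTC medicine → 7.75% → $0.977275
E-reader $295.95: electronic goods → 9% → $26.6355
Road atlas $23.50: printed books → 9.75% → $2.29125
LED flashlight $15.65: all other goods → 7.75% → $1.212875
Bottle of merlot $26.41: alcohol → 10.75% → $2.839075
Craft lager (4-pack) $11.39: alcohol → 10.75% → $1.224425
Unrounded tax sum = $64.864225 → $64.86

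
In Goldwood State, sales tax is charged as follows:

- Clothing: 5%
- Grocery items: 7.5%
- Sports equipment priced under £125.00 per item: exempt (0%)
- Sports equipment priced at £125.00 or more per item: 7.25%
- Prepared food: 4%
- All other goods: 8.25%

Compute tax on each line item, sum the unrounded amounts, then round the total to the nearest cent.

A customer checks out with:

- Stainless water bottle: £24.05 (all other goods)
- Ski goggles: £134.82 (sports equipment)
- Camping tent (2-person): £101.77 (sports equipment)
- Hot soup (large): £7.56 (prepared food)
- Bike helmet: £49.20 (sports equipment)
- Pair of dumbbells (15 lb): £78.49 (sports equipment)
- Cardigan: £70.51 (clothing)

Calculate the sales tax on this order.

£15.59

Stainless water bottle £24.05: all other goods → 8.25% → £1.984125
Ski goggles £134.82: sports equipment, £125.00 or more → 7.25% → £9.77445
Camping tent (2-person) £101.77: sports equipment, under £125.00 → 0% → £0.00
Hot soup (large) £7.56: prepared food → 4% → £0.3024
Bike helmet £49.20: sports equipment, under £125.00 → 0% → £0.00
Pair of dumbbells (15 lb) £78.49: sports equipment, under £125.00 → 0% → £0.00
Cardigan £70.51: clothing → 5% → £3.5255
Unrounded tax sum = £15.586475 → £15.59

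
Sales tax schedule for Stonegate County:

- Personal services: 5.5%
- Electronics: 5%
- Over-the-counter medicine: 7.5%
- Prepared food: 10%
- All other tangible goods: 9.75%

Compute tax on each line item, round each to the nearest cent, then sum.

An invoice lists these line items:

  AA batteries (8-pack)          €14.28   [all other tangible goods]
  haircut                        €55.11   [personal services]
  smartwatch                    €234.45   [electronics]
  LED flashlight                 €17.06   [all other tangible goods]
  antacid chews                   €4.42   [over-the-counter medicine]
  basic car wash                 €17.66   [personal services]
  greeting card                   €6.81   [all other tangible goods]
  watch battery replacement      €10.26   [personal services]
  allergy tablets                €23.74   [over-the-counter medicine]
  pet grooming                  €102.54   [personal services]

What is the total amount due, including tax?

€514.07

AA batteries (8-pack) €14.28: all other tangible goods → 9.75% → €1.39
Haircut €55.11: personal services → 5.5% → €3.03
Smartwatch €234.45: electronics → 5% → €11.72
LED flashlight €17.06: all other tangible goods → 9.75% → €1.66
Antacid chews €4.42: over-the-counter medicine → 7.5% → €0.33
Basic car wash €17.66: personal services → 5.5% → €0.97
Greeting card €6.81: all other tangible goods → 9.75% → €0.66
Watch battery replacement €10.26: personal services → 5.5% → €0.56
Allergy tablets €23.74: over-the-counter medicine → 7.5% → €1.78
Pet grooming €102.54: personal services → 5.5% → €5.64
Subtotal = €486.33; tax = €27.74; total due = €514.07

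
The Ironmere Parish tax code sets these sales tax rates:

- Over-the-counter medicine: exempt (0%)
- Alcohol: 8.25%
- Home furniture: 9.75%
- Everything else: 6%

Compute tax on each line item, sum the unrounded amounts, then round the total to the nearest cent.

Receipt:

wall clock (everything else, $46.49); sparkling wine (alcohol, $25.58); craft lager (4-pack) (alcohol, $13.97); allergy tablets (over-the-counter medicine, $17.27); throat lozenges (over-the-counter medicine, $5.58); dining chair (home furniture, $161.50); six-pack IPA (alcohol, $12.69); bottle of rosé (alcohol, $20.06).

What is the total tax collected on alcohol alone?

Sparkling wine $25.58: alcohol → 8.25% → $2.11035
Craft lager (4-pack) $13.97: alcohol → 8.25% → $1.152525
Six-pack IPA $12.69: alcohol → 8.25% → $1.046925
Bottle of rosé $20.06: alcohol → 8.25% → $1.65495
Tax on alcohol: unrounded sum = $5.96475 → $5.96

$5.96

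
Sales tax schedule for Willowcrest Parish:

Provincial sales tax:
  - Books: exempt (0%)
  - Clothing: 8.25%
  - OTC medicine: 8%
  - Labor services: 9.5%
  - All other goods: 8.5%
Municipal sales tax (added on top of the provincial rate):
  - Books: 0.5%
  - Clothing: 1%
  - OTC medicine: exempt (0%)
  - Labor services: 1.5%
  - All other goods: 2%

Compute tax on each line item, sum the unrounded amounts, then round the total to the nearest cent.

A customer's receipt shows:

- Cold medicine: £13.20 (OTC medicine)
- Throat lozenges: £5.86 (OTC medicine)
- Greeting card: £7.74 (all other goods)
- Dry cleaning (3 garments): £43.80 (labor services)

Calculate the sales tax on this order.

£7.16

Cold medicine £13.20: OTC medicine → 8% + 0% municipal = 8% → £1.056
Throat lozenges £5.86: OTC medicine → 8% + 0% municipal = 8% → £0.4688
Greeting card £7.74: all other goods → 8.5% + 2% municipal = 10.5% → £0.8127
Dry cleaning (3 garments) £43.80: labor services → 9.5% + 1.5% municipal = 11% → £4.818
Unrounded tax sum = £7.1555 → £7.16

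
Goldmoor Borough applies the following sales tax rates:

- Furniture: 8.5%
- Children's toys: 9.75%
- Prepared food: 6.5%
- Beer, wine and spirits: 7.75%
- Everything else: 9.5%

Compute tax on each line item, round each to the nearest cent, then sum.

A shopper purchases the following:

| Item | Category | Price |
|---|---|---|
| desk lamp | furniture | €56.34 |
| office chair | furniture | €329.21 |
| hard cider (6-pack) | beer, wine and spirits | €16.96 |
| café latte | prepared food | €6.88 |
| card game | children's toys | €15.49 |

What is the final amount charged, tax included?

€460.92

Desk lamp €56.34: furniture → 8.5% → €4.79
Office chair €329.21: furniture → 8.5% → €27.98
Hard cider (6-pack) €16.96: beer, wine and spirits → 7.75% → €1.31
Café latte €6.88: prepared food → 6.5% → €0.45
Card game €15.49: children's toys → 9.75% → €1.51
Subtotal = €424.88; tax = €36.04; total due = €460.92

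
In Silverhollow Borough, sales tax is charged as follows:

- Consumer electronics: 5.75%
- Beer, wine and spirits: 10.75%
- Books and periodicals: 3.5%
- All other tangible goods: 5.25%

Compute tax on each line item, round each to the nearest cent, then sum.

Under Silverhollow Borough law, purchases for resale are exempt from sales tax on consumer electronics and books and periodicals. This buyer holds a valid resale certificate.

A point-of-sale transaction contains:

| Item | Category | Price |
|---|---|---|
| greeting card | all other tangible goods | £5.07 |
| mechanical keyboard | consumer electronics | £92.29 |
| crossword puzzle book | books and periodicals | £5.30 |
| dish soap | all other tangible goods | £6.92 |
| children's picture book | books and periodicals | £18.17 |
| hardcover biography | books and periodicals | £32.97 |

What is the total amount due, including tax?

£161.35

Greeting card £5.07: all other tangible goods → 5.25% → £0.27
Mechanical keyboard £92.29: consumer electronics, buyer-exempt → 0% → £0.00
Crossword puzzle book £5.30: books and periodicals, buyer-exempt → 0% → £0.00
Dish soap £6.92: all other tangible goods → 5.25% → £0.36
Children's picture book £18.17: books and periodicals, buyer-exempt → 0% → £0.00
Hardcover biography £32.97: books and periodicals, buyer-exempt → 0% → £0.00
Subtotal = £160.72; tax = £0.63; total due = £161.35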